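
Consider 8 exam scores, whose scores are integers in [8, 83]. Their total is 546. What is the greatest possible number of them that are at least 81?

Suppose k of them are at least 81. Those contribute at least 81 each and the other 8 − k at least 8 each.
So the total is at least 81k + 8(8 − k) = 64 + 73k. This must be ≤ 546, giving k ≤ 6.
k = 6 is achieved by 6 values at 81 and 2 at 8, total 502; add 44 to one value (staying below 81) to reach 546.

6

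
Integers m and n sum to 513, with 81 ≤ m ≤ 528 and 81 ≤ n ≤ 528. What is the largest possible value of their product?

65792

With m + n fixed, mn peaks when the two are closest together.
Taking m = 256 and n = 257 (both in [81, 528]) gives mn = 65792.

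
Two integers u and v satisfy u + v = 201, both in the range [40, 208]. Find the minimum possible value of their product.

6440

Since u + v is fixed, pushing one of them to its bound minimizes the product.
The extreme feasible split is u = 40, v = 161, giving uv = 6440.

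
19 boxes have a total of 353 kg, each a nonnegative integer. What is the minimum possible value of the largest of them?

The average is 353/19 > 18, so not all 19 can be 18 or less; the largest is ≥ 19.
Equality holds with 11 values of 19 and 8 values of 18.

19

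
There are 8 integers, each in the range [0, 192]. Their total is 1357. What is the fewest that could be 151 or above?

4

Each value short of 151 is at most 150, costing at least 192 − 150 = 42 against the maximum total of 1536.
We can afford to lose at most 1536 − 1357 = 179, so at most ⌊179/42⌋ = 4 fall short, and at least 4 are ≥ 151.
Exactly 4 works: 4 values at 192 and 4 at 150 total 1368; lower one of the high values by 11 (still ≥ 151) to hit 1357.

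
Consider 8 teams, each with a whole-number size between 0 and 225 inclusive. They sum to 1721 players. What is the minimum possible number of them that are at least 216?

If only k of them are at least 216, the other 8 − k are at most 215, so the total is at most k·225 + (8 − k)·215.
This must reach 1721, so k·225 + (8 − k)·215 ≥ 1721, giving k ≥ 1.
Exactly 1 works: 1 value at 225 and 7 at 215 total 1730; lower one of the high values by 9 (still ≥ 216) to hit 1721.

1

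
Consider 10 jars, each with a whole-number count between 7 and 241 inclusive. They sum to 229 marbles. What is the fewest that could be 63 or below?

8

Each value above 63 is at least 64, contributing at least 64 − 7 = 57 above the floor 7.
The sum exceeds the floor total 70 by 159, so at most ⌊159/57⌋ = 2 exceed 63, and at least 8 are ≤ 63.
Exactly 8 works: 8 values at 7 and 2 at 64 total 184; raise one of the low values by 45 (still ≤ 63) to hit 229.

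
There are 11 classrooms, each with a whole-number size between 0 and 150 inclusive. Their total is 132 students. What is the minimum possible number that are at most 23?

If only k of them are at most 23, the other 11 − k are at least 24, so the total is at least (11 − k)·24 + k·0.
This is ≤ 132, so (11 − k)·24 + 0k ≤ 132, which gives k ≥ 6.
Exactly 6 works: 6 values at 0 and 5 at 24 total 120; raise one of the low values by 12 (still ≤ 23) to hit 132.

6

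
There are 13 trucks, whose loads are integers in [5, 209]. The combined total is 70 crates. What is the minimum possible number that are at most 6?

Let j be the number exceeding 6. Then the total is ≥ 7·j + 5·(13 − j) = 65 + 2j.
So 2j ≤ 5 and j ≤ 2; hence at least 13 − 2 = 11 are ≤ 6.
Exactly 11 works: 11 values at 5 and 2 at 7 total 69; raise one of the low values by 1 (still ≤ 6) to hit 70.

11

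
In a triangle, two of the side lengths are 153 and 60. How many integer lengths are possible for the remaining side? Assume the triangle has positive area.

The triangle inequality gives |153 − 60| < c < 153 + 60, i.e. 93 < c < 213.
So c can be any integer from 94 to 212: 119 values.

119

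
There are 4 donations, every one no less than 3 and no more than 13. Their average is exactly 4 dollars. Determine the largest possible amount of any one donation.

To make one donation as large as possible, make the other 3 as small as possible.
The total is 4 × 4 = 16.
The other 3 contribute at least 3 × 3 = 9, leaving at most 16 − 9 = 7.
Since 7 ≤ 13, this is achievable: one at 7 and 3 at 3.

7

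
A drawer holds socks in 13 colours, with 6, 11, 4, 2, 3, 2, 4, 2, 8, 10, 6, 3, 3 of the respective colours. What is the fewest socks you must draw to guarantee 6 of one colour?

49

In the worst case you take as many as possible of each colour without reaching 6: 5 + 5 + 4 + 2 + 3 + 2 + 4 + 2 + 5 + 5 + 5 + 3 + 3 = 48.
The next one must give 6 of some colour, so 48 + 1 = 49.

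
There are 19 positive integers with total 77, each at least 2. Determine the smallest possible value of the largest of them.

Some value must be at least ⌈77/19⌉ = 5, since 19 × 4 = 76 < 77.
Taking 18 copies of 4 and 1 copy of 5 gives exactly 77, so 5 is attained.

5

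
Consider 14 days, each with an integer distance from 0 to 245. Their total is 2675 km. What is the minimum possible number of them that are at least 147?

7

If only k of them are at least 147, the other 14 − k are at most 146, so the total is at most k·245 + (14 − k)·146.
This must reach 2675, so k·245 + (14 − k)·146 ≥ 2675, giving k ≥ 7.
Exactly 7 works: 7 values at 245 and 7 at 146 total 2737; lower one of the high values by 62 (still ≥ 147) to hit 2675.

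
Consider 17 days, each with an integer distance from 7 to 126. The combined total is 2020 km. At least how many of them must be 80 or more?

15

Each value short of 80 is at most 79, costing at least 126 − 79 = 47 against the maximum total of 2142.
We can afford to lose at most 2142 − 2020 = 122, so at most ⌊122/47⌋ = 2 fall short, and at least 15 are ≥ 80.
Exactly 15 works: 15 values at 126 and 2 at 79 total 2048; lower one of the high values by 28 (still ≥ 80) to hit 2020.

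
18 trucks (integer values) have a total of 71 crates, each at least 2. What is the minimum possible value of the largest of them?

The average is 71/18 > 3, so not all 18 can be 3 or less; the largest is ≥ 4.
Equality holds with 17 values of 4 and 1 value of 3.

4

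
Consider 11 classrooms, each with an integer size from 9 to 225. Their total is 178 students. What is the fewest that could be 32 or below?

Each value above 32 is at least 33, contributing at least 33 − 9 = 24 above the floor 9.
The sum exceeds the floor total 99 by 79, so at most ⌊79/24⌋ = 3 exceed 32, and at least 8 are ≤ 32.
Exactly 8 works: 8 values at 9 and 3 at 33 total 171; raise one of the low values by 7 (still ≤ 32) to hit 178.

8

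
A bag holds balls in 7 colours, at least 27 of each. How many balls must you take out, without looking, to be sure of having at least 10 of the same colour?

You could draw 9 of every colour without reaching 10 of any — 63 in all.
One more forces 10 of some colour, so 63 + 1 = 64.

64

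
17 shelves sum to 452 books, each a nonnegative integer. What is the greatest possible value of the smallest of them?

The 17 values sum to 452, so their minimum is at most ⌊452/17⌋ = 26.
Equality holds with 7 values of 26 and 10 values of 27.

26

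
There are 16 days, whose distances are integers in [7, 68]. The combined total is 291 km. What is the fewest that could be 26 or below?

Let j be the number exceeding 26. Then the total is ≥ 27·j + 7·(16 − j) = 112 + 20j.
So 20j ≤ 179 and j ≤ 8; hence at least 16 − 8 = 8 are ≤ 26.
Exactly 8 works: 8 values at 7 and 8 at 27 total 272; raise one of the low values by 19 (still ≤ 26) to hit 291.

8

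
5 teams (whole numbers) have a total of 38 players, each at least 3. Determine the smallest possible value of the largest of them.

8

Some value must be at least ⌈38/5⌉ = 8, since 5 × 7 = 35 < 38.
Equality holds with 3 values of 8 and 2 values of 7.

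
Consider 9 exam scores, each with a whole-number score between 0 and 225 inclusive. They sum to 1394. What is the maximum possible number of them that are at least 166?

With k values at 166 or above and the rest at least 0, the sum is at least 0 + 166k.
Since the sum is 1394, we need 166k ≤ 1394, i.e. k ≤ 8.
k = 8 is achieved by 8 values at 166 and 1 at 0, total 1328; add 66 to one value (staying below 166) to reach 1394.

8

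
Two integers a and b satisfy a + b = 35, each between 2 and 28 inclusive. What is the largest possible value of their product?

306

ab = a(35 − a) is maximized when a is as near 35/2 as the bounds allow.
Taking a = 17 and b = 18 (both in [2, 28]) gives ab = 306.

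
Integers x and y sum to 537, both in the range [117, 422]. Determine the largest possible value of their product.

72092

xy = x(537 − x) is maximized when x is as near 537/2 as the bounds allow.
Taking x = 268 and y = 269 (both in [117, 422]) gives xy = 72092.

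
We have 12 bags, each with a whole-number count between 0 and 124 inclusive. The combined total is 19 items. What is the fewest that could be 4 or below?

Each value above 4 is at least 5, contributing at least 5 − 0 = 5 above the floor 0.
The sum exceeds the floor total 0 by 19, so at most ⌊19/5⌋ = 3 exceed 4, and at least 9 are ≤ 4.
Exactly 9 works: 9 values at 0 and 3 at 5 total 15; raise one of the low values by 4 (still ≤ 4) to hit 19.

9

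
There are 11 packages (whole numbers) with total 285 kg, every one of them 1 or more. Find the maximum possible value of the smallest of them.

The average is 285/11 < 26, so some value is ≤ 25.
Equality holds with 1 value of 25 and 10 values of 26.

25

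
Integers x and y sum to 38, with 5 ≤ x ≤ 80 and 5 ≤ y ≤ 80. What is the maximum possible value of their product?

For a fixed sum, the product xy is largest when x and y are as close as possible.
Taking x = 19 and y = 19 (both in [5, 80]) gives xy = 361.

361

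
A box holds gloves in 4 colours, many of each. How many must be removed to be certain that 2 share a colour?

5

In the worst case you draw 1 of each of the 4 colours: 4 × 1 = 4.
One more forces 2 of some colour, so 4 + 1 = 5.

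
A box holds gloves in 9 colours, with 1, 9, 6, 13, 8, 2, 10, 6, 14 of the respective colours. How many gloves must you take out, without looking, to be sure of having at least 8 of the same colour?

In the worst case you take as many as possible of each colour without reaching 8: 1 + 7 + 6 + 7 + 7 + 2 + 7 + 6 + 7 = 50.
The next one must give 8 of some colour, so 50 + 1 = 51.

51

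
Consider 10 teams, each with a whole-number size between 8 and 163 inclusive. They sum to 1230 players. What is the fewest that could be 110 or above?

3

Suppose at most 10 − j of them reach 110; then j values are ≤ 109 and the rest ≤ 163.
The total is then ≤ 109·j + 163·(10 − j) = 1630 − 54j. For this to be ≥ 1230 we need j ≤ 7, so at least 10 − 7 = 3 must reach 110.
Exactly 3 works: 3 values at 163 and 7 at 109 total 1252; lower one of the high values by 22 (still ≥ 110) to hit 1230.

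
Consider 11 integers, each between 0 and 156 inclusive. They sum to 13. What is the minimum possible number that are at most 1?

5

Each value above 1 is at least 2, contributing at least 2 − 0 = 2 above the floor 0.
The sum exceeds the floor total 0 by 13, so at most ⌊13/2⌋ = 6 exceed 1, and at least 5 are ≤ 1.
Exactly 5 works: 5 values at 0 and 6 at 2 total 12; raise one of the low values by 1 (still ≤ 1) to hit 13.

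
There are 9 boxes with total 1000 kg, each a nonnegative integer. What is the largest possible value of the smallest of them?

111

The 9 values sum to 1000, so their minimum is at most ⌊1000/9⌋ = 111.
Equality holds with 8 values of 111 and 1 value of 112.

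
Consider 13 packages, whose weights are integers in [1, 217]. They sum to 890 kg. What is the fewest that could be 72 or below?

1

Each value above 72 is at least 73, contributing at least 73 − 1 = 72 above the floor 1.
The sum exceeds the floor total 13 by 877, so at most ⌊877/72⌋ = 12 exceed 72, and at least 1 are ≤ 72.
Exactly 1 works: 1 value at 1 and 12 at 73 total 877; raise one of the low values by 13 (still ≤ 72) to hit 890.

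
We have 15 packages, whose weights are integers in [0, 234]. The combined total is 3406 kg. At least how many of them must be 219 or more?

Suppose at most 15 − j of them reach 219; then j values are ≤ 218 and the rest ≤ 234.
The total is then ≤ 218·j + 234·(15 − j) = 3510 − 16j. For this to be ≥ 3406 we need j ≤ 6, so at least 15 − 6 = 9 must reach 219.
Exactly 9 works: 9 values at 234 and 6 at 218 total 3414; lower one of the high values by 8 (still ≥ 219) to hit 3406.

9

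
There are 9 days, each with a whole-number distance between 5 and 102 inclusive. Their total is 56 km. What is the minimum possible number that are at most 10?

8

If only k of them are at most 10, the other 9 − k are at least 11, so the total is at least (9 − k)·11 + k·5.
This is ≤ 56, so (9 − k)·11 + 5k ≤ 56, which gives k ≥ 8.
Exactly 8 works: 8 values at 5 and 1 at 11 total 51; raise one of the low values by 5 (still ≤ 10) to hit 56.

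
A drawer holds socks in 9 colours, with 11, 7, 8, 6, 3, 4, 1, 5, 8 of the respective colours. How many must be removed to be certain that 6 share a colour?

39

In the worst case you take as many as possible of each colour without reaching 6: 5 + 5 + 5 + 5 + 3 + 4 + 1 + 5 + 5 = 38.
The next one must give 6 of some colour, so 38 + 1 = 39.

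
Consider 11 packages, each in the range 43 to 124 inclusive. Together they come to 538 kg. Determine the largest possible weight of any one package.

108

Maximizing one value means minimizing the remaining 10.
The other 10 contribute at least 10 × 43 = 430, leaving at most 538 − 430 = 108.
Since 108 ≤ 124, this is achievable: one at 108 and 10 at 43.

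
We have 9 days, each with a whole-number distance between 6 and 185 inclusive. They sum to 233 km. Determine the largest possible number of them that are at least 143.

1

With k values at 143 or above and the rest at least 6, the sum is at least 54 + 137k.
Since the sum is 233, we need 137k ≤ 179, i.e. k ≤ 1.
k = 1 is achieved by 1 value at 143 and 8 at 6, total 191; add 42 to one value (staying below 143) to reach 233.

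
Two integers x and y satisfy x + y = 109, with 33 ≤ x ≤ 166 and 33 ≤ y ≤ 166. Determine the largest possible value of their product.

2970

With x + y fixed, xy peaks when the two are closest together.
Taking x = 54 and y = 55 (both in [33, 166]) gives xy = 2970.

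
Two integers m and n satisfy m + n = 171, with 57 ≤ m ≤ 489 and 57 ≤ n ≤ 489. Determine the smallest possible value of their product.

Since m + n is fixed, pushing one of them to its bound minimizes the product.
The extreme feasible split is m = 57, n = 114, giving mn = 6498.

6498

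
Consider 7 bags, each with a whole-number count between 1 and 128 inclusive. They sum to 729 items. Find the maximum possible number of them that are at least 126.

With k values at 126 or above and the rest at least 1, the sum is at least 7 + 125k.
Since the sum is 729, we need 125k ≤ 722, i.e. k ≤ 5.
k = 5 is achieved by 5 values at 126 and 2 at 1, total 632; add 97 to one value (staying below 126) to reach 729.

5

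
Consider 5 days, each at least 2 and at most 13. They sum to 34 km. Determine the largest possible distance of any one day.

To make one day as large as possible, make the other 4 as small as possible.
The other 4 contribute at least 4 × 2 = 8, leaving at most 34 − 8 = 26.
But each day is capped at 13, so the maximum is 13.
Achievable: one at 13 and the other 4 totalling 21, which fits since 4 × 2 ≤ 21 ≤ 4 × 13.

13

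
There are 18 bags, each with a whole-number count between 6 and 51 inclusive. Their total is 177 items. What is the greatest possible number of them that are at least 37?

If k of the values are ≥ 37, the total is ≥ 37k + 6(18 − k).
Setting 37k + 6(18 − k) ≤ 177 gives 31k ≤ 69, so k ≤ 2.
k = 2 is achieved by 2 values at 37 and 16 at 6, total 170; add 7 to one value (staying below 37) to reach 177.

2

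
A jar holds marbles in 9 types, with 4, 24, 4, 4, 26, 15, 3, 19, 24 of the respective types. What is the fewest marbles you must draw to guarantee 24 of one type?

119

In the worst case you take as many as possible of each type without reaching 24: 4 + 23 + 4 + 4 + 23 + 15 + 3 + 19 + 23 = 118.
The next one must give 24 of some type, so 118 + 1 = 119.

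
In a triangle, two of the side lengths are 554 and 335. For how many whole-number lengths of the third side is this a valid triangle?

669

The triangle inequality gives |554 − 335| < c < 554 + 335, i.e. 219 < c < 889.
So c can be any integer from 220 to 888: 669 values.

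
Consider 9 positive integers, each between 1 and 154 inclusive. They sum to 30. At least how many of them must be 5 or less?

Let j be the number exceeding 5. Then the total is ≥ 6·j + 1·(9 − j) = 9 + 5j.
So 5j ≤ 21 and j ≤ 4; hence at least 9 − 4 = 5 are ≤ 5.
Exactly 5 works: 5 values at 1 and 4 at 6 total 29; raise one of the low values by 1 (still ≤ 5) to hit 30.

5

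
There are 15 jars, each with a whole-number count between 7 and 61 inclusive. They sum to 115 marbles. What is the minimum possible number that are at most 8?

10

Let j be the number exceeding 8. Then the total is ≥ 9·j + 7·(15 − j) = 105 + 2j.
So 2j ≤ 10 and j ≤ 5; hence at least 15 − 5 = 10 are ≤ 8.
Exactly 10 works: 10 values at 7 and 5 at 9 total 115.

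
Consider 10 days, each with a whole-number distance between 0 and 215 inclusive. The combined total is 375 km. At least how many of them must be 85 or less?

If only k of them are at most 85, the other 10 − k are at least 86, so the total is at least (10 − k)·86 + k·0.
This is ≤ 375, so (10 − k)·86 + 0k ≤ 375, which gives k ≥ 6.
Exactly 6 works: 6 values at 0 and 4 at 86 total 344; raise one of the low values by 31 (still ≤ 85) to hit 375.

6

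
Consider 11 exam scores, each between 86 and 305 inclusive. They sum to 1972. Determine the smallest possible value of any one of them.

86

To make one score as small as possible, make the other 10 as large as possible.
The other 10 can take up 10 × 305 = 3050 ≥ 1972 − 86, so one score can sit at its floor of 86.
Achievable: one at 86 and the other 10 totalling 1886, which fits since 10 × 86 ≤ 1886 ≤ 10 × 305.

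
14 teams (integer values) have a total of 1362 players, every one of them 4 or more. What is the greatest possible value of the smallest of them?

If every one of the 14 were at least 98, the total would be at least 14 × 98 = 1372 > 1362.
Equality holds with 10 values of 97 and 4 values of 98.

97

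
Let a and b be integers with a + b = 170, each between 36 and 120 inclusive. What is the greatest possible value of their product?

7225

With a + b fixed, ab peaks when the two are closest together.
Taking a = 85 and b = 85 (both in [36, 120]) gives ab = 7225.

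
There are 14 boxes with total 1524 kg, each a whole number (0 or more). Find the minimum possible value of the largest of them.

109

Some value must be at least ⌈1524/14⌉ = 109, since 14 × 108 = 1512 < 1524.
Achievable: 12 of them at 109 and 2 at 108 total 1524.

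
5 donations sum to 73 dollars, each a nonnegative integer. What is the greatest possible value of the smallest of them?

14

The average is 73/5 < 15, so some value is ≤ 14.
Achievable: 2 of them at 14 and 3 at 15 total 73.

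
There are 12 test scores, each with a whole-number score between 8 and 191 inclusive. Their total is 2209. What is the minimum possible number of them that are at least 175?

If only k of them are at least 175, the other 12 − k are at most 174, so the total is at most k·191 + (12 − k)·174.
This must reach 2209, so k·191 + (12 − k)·174 ≥ 2209, giving k ≥ 8.
Exactly 8 works: 8 values at 191 and 4 at 174 total 2224; lower one of the high values by 15 (still ≥ 175) to hit 2209.

8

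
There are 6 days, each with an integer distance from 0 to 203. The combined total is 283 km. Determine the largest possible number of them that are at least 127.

If k of the values are ≥ 127, the total is ≥ 127k + 0(6 − k).
Setting 127k + 0(6 − k) ≤ 283 gives 127k ≤ 283, so k ≤ 2.
k = 2 is achieved by 2 values at 127 and 4 at 0, total 254; add 29 to one value (staying below 127) to reach 283.

2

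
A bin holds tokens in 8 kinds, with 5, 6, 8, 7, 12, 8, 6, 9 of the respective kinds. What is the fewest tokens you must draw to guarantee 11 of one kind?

60

In the worst case you take as many as possible of each kind without reaching 11: 5 + 6 + 8 + 7 + 10 + 8 + 6 + 9 = 59.
The next one must give 11 of some kind, so 59 + 1 = 60.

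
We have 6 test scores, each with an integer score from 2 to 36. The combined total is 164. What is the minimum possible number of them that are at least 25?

Suppose at most 6 − j of them reach 25; then j values are ≤ 24 and the rest ≤ 36.
The total is then ≤ 24·j + 36·(6 − j) = 216 − 12j. For this to be ≥ 164 we need j ≤ 4, so at least 6 − 4 = 2 must reach 25.
Exactly 2 works: 2 values at 36 and 4 at 24 total 168; lower one of the high values by 4 (still ≥ 25) to hit 164.

2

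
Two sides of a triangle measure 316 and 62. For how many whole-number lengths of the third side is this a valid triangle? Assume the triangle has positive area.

The triangle inequality gives |316 − 62| < c < 316 + 62, i.e. 254 < c < 378.
So c can be any integer from 255 to 377: 123 values.

123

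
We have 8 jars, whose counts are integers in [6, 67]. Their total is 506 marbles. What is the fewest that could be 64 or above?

If only k of them are at least 64, the other 8 − k are at most 63, so the total is at most k·67 + (8 − k)·63.
This must reach 506, so k·67 + (8 − k)·63 ≥ 506, giving k ≥ 1.
Exactly 1 works: 1 value at 67 and 7 at 63 total 508; lower one of the high values by 2 (still ≥ 64) to hit 506.

1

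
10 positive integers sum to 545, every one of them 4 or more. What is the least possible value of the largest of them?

If every one of the 10 were at most 54, the total would be at most 10 × 54 = 540 < 545.
Achievable: 5 of them at 55 and 5 at 54 total 545.

55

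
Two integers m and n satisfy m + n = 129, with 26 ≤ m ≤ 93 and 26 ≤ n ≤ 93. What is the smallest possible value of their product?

3348

For a fixed sum, mn is smallest when m and n are as far apart as possible.
At the endpoint m = 36, n = 129 − 36 = 93, so mn = 36 × 93 = 3348.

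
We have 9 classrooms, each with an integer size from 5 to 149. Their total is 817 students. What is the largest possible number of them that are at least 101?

With k values at 101 or above and the rest at least 5, the sum is at least 45 + 96k.
Since the sum is 817, we need 96k ≤ 772, i.e. k ≤ 8.
k = 8 is achieved by 8 values at 101 and 1 at 5, total 813; add 4 to one value (staying below 101) to reach 817.

8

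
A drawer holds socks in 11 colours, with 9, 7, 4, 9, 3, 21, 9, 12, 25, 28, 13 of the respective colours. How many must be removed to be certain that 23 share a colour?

In the worst case you take as many as possible of each colour without reaching 23: 9 + 7 + 4 + 9 + 3 + 21 + 9 + 12 + 22 + 22 + 13 = 131.
The next one must give 23 of some colour, so 131 + 1 = 132.

132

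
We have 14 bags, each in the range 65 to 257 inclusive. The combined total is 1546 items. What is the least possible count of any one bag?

65

Minimizing one value means maximizing the remaining 13.
The other 13 can take up 13 × 257 = 3341 ≥ 1546 − 65, so one bag can sit at its floor of 65.
Achievable: one at 65 and the other 13 totalling 1481, which fits since 13 × 65 ≤ 1481 ≤ 13 × 257.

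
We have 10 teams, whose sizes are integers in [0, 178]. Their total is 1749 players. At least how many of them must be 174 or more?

4

Each value short of 174 is at most 173, costing at least 178 − 173 = 5 against the maximum total of 1780.
We can afford to lose at most 1780 − 1749 = 31, so at most ⌊31/5⌋ = 6 fall short, and at least 4 are ≥ 174.
Exactly 4 works: 4 values at 178 and 6 at 173 total 1750; lower one of the high values by 1 (still ≥ 174) to hit 1749.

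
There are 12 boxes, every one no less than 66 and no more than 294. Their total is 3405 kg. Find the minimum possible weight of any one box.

171

Minimizing one value means maximizing the remaining 11.
The other 11 contribute at most 11 × 294 = 3234, leaving at least 3405 − 3234 = 171.
Since 171 ≥ 66, this is achievable: one at 171 and 11 at 294.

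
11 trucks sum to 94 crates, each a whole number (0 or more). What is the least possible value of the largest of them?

9

If every one of the 11 were at most 8, the total would be at most 11 × 8 = 88 < 94.
Achievable: 6 of them at 9 and 5 at 8 total 94.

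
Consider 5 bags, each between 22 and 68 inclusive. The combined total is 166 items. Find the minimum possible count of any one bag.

22

Minimizing one value means maximizing the remaining 4.
The other 4 can take up 4 × 68 = 272 ≥ 166 − 22, so one bag can sit at its floor of 22.
Achievable: one at 22 and the other 4 totalling 144, which fits since 4 × 22 ≤ 144 ≤ 4 × 68.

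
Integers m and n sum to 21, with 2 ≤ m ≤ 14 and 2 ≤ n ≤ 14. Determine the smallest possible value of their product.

98

mn = m(21 − m) is concave in m, so over [7, 14] it is minimized at an endpoint.
At the endpoint m = 7, n = 21 − 7 = 14, so mn = 7 × 14 = 98.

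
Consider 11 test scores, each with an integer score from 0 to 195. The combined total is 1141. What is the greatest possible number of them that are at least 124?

9

With k values at 124 or above and the rest at least 0, the sum is at least 0 + 124k.
Since the sum is 1141, we need 124k ≤ 1141, i.e. k ≤ 9.
k = 9 is achieved by 9 values at 124 and 2 at 0, total 1116; add 25 to one value (staying below 124) to reach 1141.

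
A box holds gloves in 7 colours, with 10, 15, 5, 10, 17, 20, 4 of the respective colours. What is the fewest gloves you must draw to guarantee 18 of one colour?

79

In the worst case you take as many as possible of each colour without reaching 18: 10 + 15 + 5 + 10 + 17 + 17 + 4 = 78.
The next one must give 18 of some colour, so 78 + 1 = 79.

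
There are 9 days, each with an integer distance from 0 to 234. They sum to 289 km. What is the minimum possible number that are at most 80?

6

Let j be the number exceeding 80. Then the total is ≥ 81·j + 0·(9 − j) = 0 + 81j.
So 81j ≤ 289 and j ≤ 3; hence at least 9 − 3 = 6 are ≤ 80.
Exactly 6 works: 6 values at 0 and 3 at 81 total 243; raise one of the low values by 46 (still ≤ 80) to hit 289.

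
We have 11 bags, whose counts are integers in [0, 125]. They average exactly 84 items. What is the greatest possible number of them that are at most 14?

The total is 11 × 84 = 924.
Suppose k of them are at most 14. Those contribute at most 14 each and the rest at most 125 each.
So the total is at most 14k + 125(11 − k) = 1375 − 111k. This must still be ≥ 924, so k ≤ 4.
k = 4 is achieved by 4 values at 14 and 7 at 125, total 931; lower one of the 125's by 7 (still > 14) to reach 924.

4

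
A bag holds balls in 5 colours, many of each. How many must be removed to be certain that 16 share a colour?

You could draw 15 of every colour without reaching 16 of any — 75 in all.
One more forces 16 of some colour, so 75 + 1 = 76.

76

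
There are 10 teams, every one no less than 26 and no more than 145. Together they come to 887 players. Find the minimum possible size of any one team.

26

To make one team as small as possible, make the other 9 as large as possible.
The other 9 can take up 9 × 145 = 1305 ≥ 887 − 26, so one team can sit at its floor of 26.
Achievable: one at 26 and the other 9 totalling 861, which fits since 9 × 26 ≤ 861 ≤ 9 × 145.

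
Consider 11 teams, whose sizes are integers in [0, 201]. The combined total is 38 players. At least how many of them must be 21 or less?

10

If only k of them are at most 21, the other 11 − k are at least 22, so the total is at least (11 − k)·22 + k·0.
This is ≤ 38, so (11 − k)·22 + 0k ≤ 38, which gives k ≥ 10.
Exactly 10 works: 10 values at 0 and 1 at 22 total 22; raise one of the low values by 16 (still ≤ 21) to hit 38.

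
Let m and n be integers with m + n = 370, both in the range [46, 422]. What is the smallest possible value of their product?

For a fixed sum, mn is smallest when m and n are as far apart as possible.
The extreme feasible split is m = 46, n = 324, giving mn = 14904.

14904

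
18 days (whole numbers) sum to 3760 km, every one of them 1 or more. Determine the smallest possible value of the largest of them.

The 18 values sum to 3760, so their maximum is at least ⌈3760/18⌉ = 209.
Achievable: 16 of them at 209 and 2 at 208 total 3760.

209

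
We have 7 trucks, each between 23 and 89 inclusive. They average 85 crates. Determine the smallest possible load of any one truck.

To make one truck as small as possible, make the other 6 as large as possible.
The total is 7 × 85 = 595.
The other 6 contribute at most 6 × 89 = 534, leaving at least 595 − 534 = 61.
Since 61 ≥ 23, this is achievable: one at 61 and 6 at 89.

61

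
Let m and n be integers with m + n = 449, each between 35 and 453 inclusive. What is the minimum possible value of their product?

For a fixed sum, mn is smallest when m and n are as far apart as possible.
The extreme feasible split is m = 35, n = 414, giving mn = 14490.

14490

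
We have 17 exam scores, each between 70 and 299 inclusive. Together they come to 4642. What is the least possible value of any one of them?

70

Minimizing one value means maximizing the remaining 16.
The other 16 can take up 16 × 299 = 4784 ≥ 4642 − 70, so one score can sit at its floor of 70.
Achievable: one at 70 and the other 16 totalling 4572, which fits since 16 × 70 ≤ 4572 ≤ 16 × 299.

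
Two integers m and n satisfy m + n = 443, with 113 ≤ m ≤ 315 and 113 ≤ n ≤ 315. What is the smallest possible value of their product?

Since m + n is fixed, pushing one of them to its bound minimizes the product.
At the endpoint m = 128, n = 443 − 128 = 315, so mn = 128 × 315 = 40320.

40320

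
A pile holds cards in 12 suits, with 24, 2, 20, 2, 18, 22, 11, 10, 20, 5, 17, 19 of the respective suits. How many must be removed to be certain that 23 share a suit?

In the worst case you take as many as possible of each suit without reaching 23: 22 + 2 + 20 + 2 + 18 + 22 + 11 + 10 + 20 + 5 + 17 + 19 = 168.
The next one must give 23 of some suit, so 168 + 1 = 169.

169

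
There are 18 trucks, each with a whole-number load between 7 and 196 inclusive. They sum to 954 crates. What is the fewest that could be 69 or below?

Let j be the number exceeding 69. Then the total is ≥ 70·j + 7·(18 − j) = 126 + 63j.
So 63j ≤ 828 and j ≤ 13; hence at least 18 − 13 = 5 are ≤ 69.
Exactly 5 works: 5 values at 7 and 13 at 70 total 945; raise one of the low values by 9 (still ≤ 69) to hit 954.

5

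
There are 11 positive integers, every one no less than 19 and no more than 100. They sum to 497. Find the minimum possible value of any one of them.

19

To make one integer as small as possible, make the other 10 as large as possible.
The other 10 can take up 10 × 100 = 1000 ≥ 497 − 19, so one integer can sit at its floor of 19.
Achievable: one at 19 and the other 10 totalling 478, which fits since 10 × 19 ≤ 478 ≤ 10 × 100.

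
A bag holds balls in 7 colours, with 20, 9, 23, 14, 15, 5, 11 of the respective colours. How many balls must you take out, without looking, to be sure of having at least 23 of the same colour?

97

In the worst case you take as many as possible of each colour without reaching 23: 20 + 9 + 22 + 14 + 15 + 5 + 11 = 96.
The next one must give 23 of some colour, so 96 + 1 = 97.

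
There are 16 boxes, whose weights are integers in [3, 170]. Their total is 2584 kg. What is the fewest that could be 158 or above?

6

Suppose at most 16 − j of them reach 158; then j values are ≤ 157 and the rest ≤ 170.
The total is then ≤ 157·j + 170·(16 − j) = 2720 − 13j. For this to be ≥ 2584 we need j ≤ 10, so at least 16 − 10 = 6 must reach 158.
Exactly 6 works: 6 values at 170 and 10 at 157 total 2590; lower one of the high values by 6 (still ≥ 158) to hit 2584.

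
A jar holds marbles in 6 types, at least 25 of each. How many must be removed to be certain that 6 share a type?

In the worst case you draw 5 of each of the 6 types: 6 × 5 = 30.
One more forces 6 of some type, so 30 + 1 = 31.

31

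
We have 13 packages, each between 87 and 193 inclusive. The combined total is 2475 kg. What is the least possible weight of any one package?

Minimizing one value means maximizing the remaining 12.
The other 12 contribute at most 12 × 193 = 2316, leaving at least 2475 − 2316 = 159.
Since 159 ≥ 87, this is achievable: one at 159 and 12 at 193.

159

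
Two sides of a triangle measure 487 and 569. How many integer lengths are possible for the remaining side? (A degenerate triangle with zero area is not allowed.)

The triangle inequality gives |487 − 569| < c < 487 + 569, i.e. 82 < c < 1056.
So c can be any integer from 83 to 1055: 973 values.

973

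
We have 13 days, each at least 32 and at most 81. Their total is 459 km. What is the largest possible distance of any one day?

75

To make one day as large as possible, make the other 12 as small as possible.
The other 12 contribute at least 12 × 32 = 384, leaving at most 459 − 384 = 75.
Since 75 ≤ 81, this is achievable: one at 75 and 12 at 32.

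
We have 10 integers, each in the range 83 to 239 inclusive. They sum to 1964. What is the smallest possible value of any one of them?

83

To make one integer as small as possible, make the other 9 as large as possible.
The other 9 can take up 9 × 239 = 2151 ≥ 1964 − 83, so one integer can sit at its floor of 83.
Achievable: one at 83 and the other 9 totalling 1881, which fits since 9 × 83 ≤ 1881 ≤ 9 × 239.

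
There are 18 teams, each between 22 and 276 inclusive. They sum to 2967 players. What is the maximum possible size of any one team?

276

Maximizing one value means minimizing the remaining 17.
The other 17 contribute at least 17 × 22 = 374, leaving at most 2967 − 374 = 2593.
But each team is capped at 276, so the maximum is 276.
Achievable: one at 276 and the other 17 totalling 2691, which fits since 17 × 22 ≤ 2691 ≤ 17 × 276.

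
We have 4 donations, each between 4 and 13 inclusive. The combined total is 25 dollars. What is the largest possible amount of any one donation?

13

Maximizing one value means minimizing the remaining 3.
The other 3 contribute at least 3 × 4 = 12, leaving at most 25 − 12 = 13.
Since 13 ≤ 13, this is achievable: one at 13 and 3 at 4.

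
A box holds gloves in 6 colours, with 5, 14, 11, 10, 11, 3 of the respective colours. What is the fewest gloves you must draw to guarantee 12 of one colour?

In the worst case you take as many as possible of each colour without reaching 12: 5 + 11 + 11 + 10 + 11 + 3 = 51.
The next one must give 12 of some colour, so 51 + 1 = 52.

52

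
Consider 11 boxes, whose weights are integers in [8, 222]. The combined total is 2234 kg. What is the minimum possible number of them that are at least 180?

Each value short of 180 is at most 179, costing at least 222 − 179 = 43 against the maximum total of 2442.
We can afford to lose at most 2442 − 2234 = 208, so at most ⌊208/43⌋ = 4 fall short, and at least 7 are ≥ 180.
Exactly 7 works: 7 values at 222 and 4 at 179 total 2270; lower one of the high values by 36 (still ≥ 180) to hit 2234.

7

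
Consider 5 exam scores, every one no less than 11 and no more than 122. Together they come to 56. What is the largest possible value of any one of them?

To make one score as large as possible, make the other 4 as small as possible.
The other 4 contribute at least 4 × 11 = 44, leaving at most 56 − 44 = 12.
Since 12 ≤ 122, this is achievable: one at 12 and 4 at 11.

12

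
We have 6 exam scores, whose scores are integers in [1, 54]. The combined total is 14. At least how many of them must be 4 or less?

If only k of them are at most 4, the other 6 − k are at least 5, so the total is at least (6 − k)·5 + k·1.
This is ≤ 14, so (6 − k)·5 + 1k ≤ 14, which gives k ≥ 4.
Exactly 4 works: 4 values at 1 and 2 at 5 total 14.

4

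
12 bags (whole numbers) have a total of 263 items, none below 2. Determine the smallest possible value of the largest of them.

The 12 values sum to 263, so their maximum is at least ⌈263/12⌉ = 22.
Equality holds with 11 values of 22 and 1 value of 21.

22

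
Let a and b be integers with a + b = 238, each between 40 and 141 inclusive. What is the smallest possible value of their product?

Since a + b is fixed, pushing one of them to its bound minimizes the product.
At the endpoint a = 97, b = 238 − 97 = 141, so ab = 97 × 141 = 13677.

13677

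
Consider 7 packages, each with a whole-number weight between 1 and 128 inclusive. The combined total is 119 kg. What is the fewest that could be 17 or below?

1

Let j be the number exceeding 17. Then the total is ≥ 18·j + 1·(7 − j) = 7 + 17j.
So 17j ≤ 112 and j ≤ 6; hence at least 7 − 6 = 1 are ≤ 17.
Exactly 1 works: 1 value at 1 and 6 at 18 total 109; raise one of the low values by 10 (still ≤ 17) to hit 119.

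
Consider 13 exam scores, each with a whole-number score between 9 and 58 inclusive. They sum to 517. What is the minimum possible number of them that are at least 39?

2

Suppose at most 13 − j of them reach 39; then j values are ≤ 38 and the rest ≤ 58.
The total is then ≤ 38·j + 58·(13 − j) = 754 − 20j. For this to be ≥ 517 we need j ≤ 11, so at least 13 − 11 = 2 must reach 39.
Exactly 2 works: 2 values at 58 and 11 at 38 total 534; lower one of the high values by 17 (still ≥ 39) to hit 517.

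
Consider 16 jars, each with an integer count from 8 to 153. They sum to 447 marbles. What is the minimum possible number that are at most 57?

10

Each value above 57 is at least 58, contributing at least 58 − 8 = 50 above the floor 8.
The sum exceeds the floor total 128 by 319, so at most ⌊319/50⌋ = 6 exceed 57, and at least 10 are ≤ 57.
Exactly 10 works: 10 values at 8 and 6 at 58 total 428; raise one of the low values by 19 (still ≤ 57) to hit 447.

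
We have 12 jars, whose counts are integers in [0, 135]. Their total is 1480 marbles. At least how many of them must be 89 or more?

If only k of them are at least 89, the other 12 − k are at most 88, so the total is at most k·135 + (12 − k)·88.
This must reach 1480, so k·135 + (12 − k)·88 ≥ 1480, giving k ≥ 10.
Exactly 10 works: 10 values at 135 and 2 at 88 total 1526; lower one of the high values by 46 (still ≥ 89) to hit 1480.

10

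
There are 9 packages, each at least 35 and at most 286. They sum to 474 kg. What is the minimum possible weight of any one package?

35

Minimizing one value means maximizing the remaining 8.
The other 8 can take up 8 × 286 = 2288 ≥ 474 − 35, so one package can sit at its floor of 35.
Achievable: one at 35 and the other 8 totalling 439, which fits since 8 × 35 ≤ 439 ≤ 8 × 286.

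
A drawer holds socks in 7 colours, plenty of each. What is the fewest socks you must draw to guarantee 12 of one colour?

You could draw 11 of every colour without reaching 12 of any — 77 in all.
One more forces 12 of some colour, so 77 + 1 = 78.

78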